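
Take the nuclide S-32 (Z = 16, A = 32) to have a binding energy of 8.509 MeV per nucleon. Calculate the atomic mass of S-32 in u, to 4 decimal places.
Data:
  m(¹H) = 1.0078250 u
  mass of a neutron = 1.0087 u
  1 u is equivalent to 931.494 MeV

Total binding energy = 32 × 8.509 = 272.288 MeV
Mass defect = 272.288 MeV / (931.494 MeV/u) = 0.292313 u
Constituent mass = 16(1.0078250) + 16(1.0087) = 32.2644000 u
Atomic mass = 32.2644000 − 0.292313 = 31.9720870 u ≈ 31.9721 u (to 4 decimal places)

31.9721 u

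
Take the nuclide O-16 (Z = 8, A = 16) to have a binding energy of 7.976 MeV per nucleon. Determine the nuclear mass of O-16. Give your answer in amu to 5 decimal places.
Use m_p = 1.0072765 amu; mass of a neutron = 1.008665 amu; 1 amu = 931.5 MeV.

Total binding energy = 16 × 7.976 = 127.616 MeV
Mass defect = 127.616 MeV / (931.5 MeV/amu) = 0.1370005 amu
Constituent mass = 8(1.0072765) + 8(1.008665) = 16.1275320 amu
Nuclear mass = 16.1275320 − 0.1370005 = 15.9905315 amu ≈ 15.99053 amu (to 5 decimal places)

15.99053 amu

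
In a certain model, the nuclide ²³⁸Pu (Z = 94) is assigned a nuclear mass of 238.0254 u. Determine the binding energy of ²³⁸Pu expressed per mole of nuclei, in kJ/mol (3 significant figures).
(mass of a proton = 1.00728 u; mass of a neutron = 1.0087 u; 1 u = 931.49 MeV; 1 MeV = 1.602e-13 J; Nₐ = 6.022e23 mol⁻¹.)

Total constituent mass: 94 × 1.00728 + 144 × 1.0087 = 239.93712 u
Mass defect Δm = 239.93712 − 238.0254 = 1.91172 u
Converting to energy: 1.91172 u × 931.49 MeV/u = 1780.75 MeV
Per nucleus in joules: 1780.75 MeV × 1.602e-13 J/MeV = 2.8528e-10 J
Per mole: 2.8528e-10 J × 6.022e23 mol⁻¹ = 1.7180e+14 J/mol

1.72e+11 kJ/mol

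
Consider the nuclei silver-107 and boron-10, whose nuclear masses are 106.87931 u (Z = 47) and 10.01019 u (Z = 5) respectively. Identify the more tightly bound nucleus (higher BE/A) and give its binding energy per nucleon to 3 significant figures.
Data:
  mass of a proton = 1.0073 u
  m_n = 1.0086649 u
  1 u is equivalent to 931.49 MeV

silver-107: Σm = 47(1.0073) + 60(1.0086649) = 107.8629940 u; Δm = 0.9836840 u; E_B = 916.29 MeV; E_B/A = 8.563 MeV
boron-10: Σm = 5(1.0073) + 5(1.0086649) = 10.0798245 u; Δm = 0.0696345 u; E_B = 64.864 MeV; E_B/A = 6.486 MeV
silver-107 has the higher binding energy per nucleon, so it is the more tightly bound nucleus.

silver-107; 8.56 MeV/nucleon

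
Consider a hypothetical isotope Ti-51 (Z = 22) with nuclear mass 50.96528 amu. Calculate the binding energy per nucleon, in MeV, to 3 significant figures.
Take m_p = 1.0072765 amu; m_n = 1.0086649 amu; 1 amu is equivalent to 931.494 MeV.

Z = 22, so N = A − Z = 51 − 22 = 29.
Mass of separated nucleons = 22(1.0072765) + 29(1.0086649) = 22.1600830 + 29.2512821 = 51.4113651 amu
The mass defect is 51.4113651 − 50.96528 = 0.4460851 amu.
Converting to energy: 0.4460851 amu × 931.494 MeV/amu = 415.526 MeV
BE/A = 415.526 MeV / 51 = 8.148 MeV/nucleon

8.15 MeV/nucleon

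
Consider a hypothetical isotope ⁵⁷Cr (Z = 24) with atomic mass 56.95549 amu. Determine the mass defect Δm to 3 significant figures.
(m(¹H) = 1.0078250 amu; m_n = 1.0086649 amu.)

Σm = 24·m(¹H) + 33·m_n = 24.1878000 + 33.2859417 = 57.4737417 amu
The mass defect is 57.4737417 − 56.95549 = 0.5182517 amu.

0.518 amu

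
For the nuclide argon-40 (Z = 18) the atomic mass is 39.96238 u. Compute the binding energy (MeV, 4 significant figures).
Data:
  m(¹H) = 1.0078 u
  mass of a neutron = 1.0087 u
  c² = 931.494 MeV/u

344.1 MeV

Z = 18, so N = A − Z = 40 − 18 = 22.
Total constituent mass: 18 × 1.0078 + 22 × 1.0087 = 40.3318 u
Δm = 40.3318 − 39.96238 = 0.36942 u
Converting to energy: 0.36942 u × 931.494 MeV/u = 344.113 MeV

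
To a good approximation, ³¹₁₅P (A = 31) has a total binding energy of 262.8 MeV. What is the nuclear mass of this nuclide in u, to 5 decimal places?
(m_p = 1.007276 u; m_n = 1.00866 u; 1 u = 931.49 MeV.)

30.96557 u

Mass defect = 262.8 MeV / (931.49 MeV/u) = 0.2821286 u
Constituent mass = 15(1.007276) + 16(1.00866) = 31.247700 u
Nuclear mass = 31.247700 − 0.2821286 = 30.9655714 u ≈ 30.96557 u (to 5 decimal places)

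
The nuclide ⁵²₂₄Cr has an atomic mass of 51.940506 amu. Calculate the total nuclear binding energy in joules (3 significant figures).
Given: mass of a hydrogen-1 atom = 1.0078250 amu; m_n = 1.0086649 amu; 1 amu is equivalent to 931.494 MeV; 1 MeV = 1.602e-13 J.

7.31e-11 J

Z = 24, so N = A − Z = 52 − 24 = 28.
Total constituent mass: 24 × 1.0078250 + 28 × 1.0086649 = 52.4304172 amu
Mass defect Δm = 52.4304172 − 51.940506 = 0.4899112 amu
Converting to energy: 0.4899112 amu × 931.494 MeV/amu = 456.349 MeV
In joules: 456.349 MeV × 1.602e-13 J/MeV = 7.3107e-11 J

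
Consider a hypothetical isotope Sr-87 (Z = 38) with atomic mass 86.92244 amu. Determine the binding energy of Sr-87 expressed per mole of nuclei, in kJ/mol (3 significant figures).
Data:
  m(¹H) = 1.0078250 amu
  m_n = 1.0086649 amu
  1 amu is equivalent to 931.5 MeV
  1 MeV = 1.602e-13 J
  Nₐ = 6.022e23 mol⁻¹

Σm = 38·m(¹H) + 49·m_n = 38.2973500 + 49.4245801 = 87.7219301 amu
Δm = 87.7219301 − 86.92244 = 0.7994901 amu
Binding energy = Δm·c² = 0.7994901 × 931.5 MeV/amu = 744.725 MeV
Per nucleus in joules: 744.725 MeV × 1.602e-13 J/MeV = 1.1930e-10 J
Per mole: 1.1930e-10 J × 6.022e23 mol⁻¹ = 7.1842e+13 J/mol

7.18e+10 kJ/mol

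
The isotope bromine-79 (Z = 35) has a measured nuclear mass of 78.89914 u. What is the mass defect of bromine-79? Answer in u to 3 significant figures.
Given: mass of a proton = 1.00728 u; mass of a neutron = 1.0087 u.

0.738 u

Z = 35, so N = A − Z = 79 − 35 = 44.
Σm = 35·m_p + 44·m_n = 35.25480 + 44.3828 = 79.63760 u
Δm = 79.63760 − 78.89914 = 0.73846 u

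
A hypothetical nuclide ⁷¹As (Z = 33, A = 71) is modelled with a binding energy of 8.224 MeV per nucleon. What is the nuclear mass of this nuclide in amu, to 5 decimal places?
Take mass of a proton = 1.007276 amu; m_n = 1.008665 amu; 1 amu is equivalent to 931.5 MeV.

70.94254 amu

Total binding energy = 71 × 8.224 = 583.904 MeV
Mass defect = 583.904 MeV / (931.5 MeV/amu) = 0.6268427 amu
Constituent mass = 33(1.007276) + 38(1.008665) = 71.569378 amu
Nuclear mass = 71.569378 − 0.6268427 = 70.9425353 amu ≈ 70.94254 amu (to 5 decimal places)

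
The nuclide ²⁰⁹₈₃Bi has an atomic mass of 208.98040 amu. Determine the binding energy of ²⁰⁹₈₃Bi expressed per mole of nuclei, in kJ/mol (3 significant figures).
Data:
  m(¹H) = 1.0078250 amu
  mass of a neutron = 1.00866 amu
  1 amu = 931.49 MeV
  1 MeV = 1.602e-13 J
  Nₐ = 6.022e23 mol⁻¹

1.58e+11 kJ/mol

Mass of separated nucleons = 83(1.0078250) + 126(1.00866) = 83.6494750 + 127.09116 = 210.7406350 amu
The mass defect is 210.7406350 − 208.98040 = 1.7602350 amu.
Converting to energy: 1.7602350 amu × 931.49 MeV/amu = 1639.64 MeV
Per nucleus in joules: 1639.64 MeV × 1.602e-13 J/MeV = 2.6267e-10 J
Per mole: 2.6267e-10 J × 6.022e23 mol⁻¹ = 1.5818e+14 J/mol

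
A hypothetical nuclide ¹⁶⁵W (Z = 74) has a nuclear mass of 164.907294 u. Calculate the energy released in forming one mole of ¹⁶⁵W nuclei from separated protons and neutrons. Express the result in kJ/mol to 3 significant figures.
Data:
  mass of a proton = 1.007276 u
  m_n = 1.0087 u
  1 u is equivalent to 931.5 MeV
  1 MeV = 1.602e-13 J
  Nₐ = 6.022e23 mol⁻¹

The nucleus contains 74 protons and 165 − 74 = 91 neutrons.
Total constituent mass: 74 × 1.007276 + 91 × 1.0087 = 166.330124 u
The mass defect is 166.330124 − 164.907294 = 1.422830 u.
E_B = 1.422830 × 931.5 = 1325.37 MeV
Per nucleus in joules: 1325.37 MeV × 1.602e-13 J/MeV = 2.1232e-10 J
Per mole: 2.1232e-10 J × 6.022e23 mol⁻¹ = 1.2786e+14 J/mol

1.28e+11 kJ/mol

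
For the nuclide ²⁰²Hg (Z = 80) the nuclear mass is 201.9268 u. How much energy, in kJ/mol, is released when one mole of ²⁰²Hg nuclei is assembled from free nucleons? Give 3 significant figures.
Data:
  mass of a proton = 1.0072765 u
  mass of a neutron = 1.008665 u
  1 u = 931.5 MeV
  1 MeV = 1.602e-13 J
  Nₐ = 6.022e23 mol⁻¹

With 80 protons and 122 neutrons (A = 202):
Total constituent mass: 80 × 1.0072765 + 122 × 1.008665 = 203.6392500 u
Mass defect Δm = 203.6392500 − 201.9268 = 1.7124500 u
E_B = 1.7124500 × 931.5 = 1595.15 MeV
Per nucleus in joules: 1595.15 MeV × 1.602e-13 J/MeV = 2.5554e-10 J
Per mole: 2.5554e-10 J × 6.022e23 mol⁻¹ = 1.5389e+14 J/mol

1.54e+11 kJ/mol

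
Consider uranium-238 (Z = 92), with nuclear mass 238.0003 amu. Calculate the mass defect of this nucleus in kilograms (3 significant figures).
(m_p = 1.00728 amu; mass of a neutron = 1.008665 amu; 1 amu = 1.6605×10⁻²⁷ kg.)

3.21e-27 kg

The nucleus contains 92 protons and 238 − 92 = 146 neutrons.
Σm = 92·m_p + 146·m_n = 92.66976 + 147.265090 = 239.934850 amu
Mass defect Δm = 239.934850 − 238.0003 = 1.934550 amu
In SI units: 1.934550 amu × 1.6605×10⁻²⁷ kg/amu = 3.2123e-27 kg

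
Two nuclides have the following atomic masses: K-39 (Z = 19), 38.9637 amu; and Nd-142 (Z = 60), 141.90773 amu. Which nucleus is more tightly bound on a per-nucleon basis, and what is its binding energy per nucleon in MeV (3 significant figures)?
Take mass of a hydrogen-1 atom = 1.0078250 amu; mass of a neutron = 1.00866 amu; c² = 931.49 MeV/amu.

K-39; 8.55 MeV/nucleon

K-39: Σm = 19(1.0078250) + 20(1.00866) = 39.3218750 amu; Δm = 0.3581750 amu; E_B = 333.636 MeV; E_B/A = 8.5548 MeV
Nd-142: Σm = 60(1.0078250) + 82(1.00866) = 143.1796200 amu; Δm = 1.2718900 amu; E_B = 1184.75 MeV; E_B/A = 8.343 MeV
K-39 has the higher binding energy per nucleon, so it is the more tightly bound nucleus.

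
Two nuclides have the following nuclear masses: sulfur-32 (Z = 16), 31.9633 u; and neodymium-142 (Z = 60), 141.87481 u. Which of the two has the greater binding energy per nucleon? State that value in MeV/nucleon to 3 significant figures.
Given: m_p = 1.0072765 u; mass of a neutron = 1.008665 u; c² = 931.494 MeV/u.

sulfur-32; 8.49 MeV/nucleon

sulfur-32: Σm = 16(1.0072765) + 16(1.008665) = 32.2550640 u; Δm = 0.2917640 u; E_B = 271.78 MeV; E_B/A = 8.493 MeV
neodymium-142: Σm = 60(1.0072765) + 82(1.008665) = 143.1471200 u; Δm = 1.2723100 u; E_B = 1185.1 MeV; E_B/A = 8.346 MeV
sulfur-32 has the higher binding energy per nucleon, so it is the more tightly bound nucleus.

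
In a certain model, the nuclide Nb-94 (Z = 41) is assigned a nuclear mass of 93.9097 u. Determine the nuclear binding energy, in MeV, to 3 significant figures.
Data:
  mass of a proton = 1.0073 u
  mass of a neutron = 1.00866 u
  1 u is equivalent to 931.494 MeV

The nucleus contains 41 protons and 94 − 41 = 53 neutrons.
Total constituent mass: 41 × 1.0073 + 53 × 1.00866 = 94.75828 u
Δm = 94.75828 − 93.9097 = 0.84858 u
E_B = 0.84858 × 931.494 = 790.447 MeV

790 MeV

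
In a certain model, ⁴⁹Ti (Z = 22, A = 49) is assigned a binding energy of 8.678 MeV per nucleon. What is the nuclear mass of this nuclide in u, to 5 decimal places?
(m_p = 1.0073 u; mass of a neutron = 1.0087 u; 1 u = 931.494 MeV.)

48.93901 u

Total binding energy = 49 × 8.678 = 425.222 MeV
Mass defect = 425.222 MeV / (931.494 MeV/u) = 0.4564946 u
Constituent mass = 22(1.0073) + 27(1.0087) = 49.3955 u
Nuclear mass = 49.3955 − 0.4564946 = 48.9390054 u ≈ 48.93901 u (to 5 decimal places)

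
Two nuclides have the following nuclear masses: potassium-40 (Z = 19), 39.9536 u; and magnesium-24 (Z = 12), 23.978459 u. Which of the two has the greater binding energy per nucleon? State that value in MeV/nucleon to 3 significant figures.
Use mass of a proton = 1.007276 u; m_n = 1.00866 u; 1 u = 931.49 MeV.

potassium-40: Σm = 19(1.007276) + 21(1.00866) = 40.320104 u; Δm = 0.366504 u; E_B = 341.395 MeV; E_B/A = 8.5349 MeV
magnesium-24: Σm = 12(1.007276) + 12(1.00866) = 24.191232 u; Δm = 0.212773 u; E_B = 198.20 MeV; E_B/A = 8.258 MeV
potassium-40 has the higher binding energy per nucleon, so it is the more tightly bound nucleus.

potassium-40; 8.53 MeV/nucleon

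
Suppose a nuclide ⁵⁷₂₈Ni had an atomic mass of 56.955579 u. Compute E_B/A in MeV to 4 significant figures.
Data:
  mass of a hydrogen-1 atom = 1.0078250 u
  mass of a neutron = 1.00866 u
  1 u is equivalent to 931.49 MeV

8.411 MeV/nucleon

The nucleus contains 28 protons and 57 − 28 = 29 neutrons.
Mass of separated nucleons = 28(1.0078250) + 29(1.00866) = 28.2191000 + 29.25114 = 57.4702400 u
Mass defect Δm = 57.4702400 − 56.955579 = 0.5146610 u
E_B = 0.5146610 × 931.49 = 479.402 MeV
BE/A = 479.402 MeV / 57 = 8.411 MeV/nucleon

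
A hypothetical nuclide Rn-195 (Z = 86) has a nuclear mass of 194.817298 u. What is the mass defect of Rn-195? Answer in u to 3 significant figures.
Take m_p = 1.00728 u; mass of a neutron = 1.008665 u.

The nucleus contains 86 protons and 195 − 86 = 109 neutrons.
Total constituent mass: 86 × 1.00728 + 109 × 1.008665 = 196.570565 u
The mass defect is 196.570565 − 194.817298 = 1.753267 u.

1.75 u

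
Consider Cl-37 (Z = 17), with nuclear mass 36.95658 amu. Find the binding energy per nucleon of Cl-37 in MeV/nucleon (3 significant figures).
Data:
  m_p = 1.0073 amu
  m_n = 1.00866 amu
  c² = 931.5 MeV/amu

8.58 MeV/nucleon

Z = 17, so N = A − Z = 37 − 17 = 20.
Mass of separated nucleons = 17(1.0073) + 20(1.00866) = 17.1241 + 20.17320 = 37.29730 amu
Mass defect Δm = 37.29730 − 36.95658 = 0.34072 amu
E_B = 0.34072 × 931.5 = 317.381 MeV
Per nucleon: 317.381 / 37 = 8.578 MeV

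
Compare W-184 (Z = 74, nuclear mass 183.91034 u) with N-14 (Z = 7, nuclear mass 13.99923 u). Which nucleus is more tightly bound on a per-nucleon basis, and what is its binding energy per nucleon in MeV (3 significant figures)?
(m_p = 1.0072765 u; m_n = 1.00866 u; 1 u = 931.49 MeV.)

W-184: Σm = 74(1.0072765) + 110(1.00866) = 185.4910610 u; Δm = 1.5807210 u; E_B = 1472.4 MeV; E_B/A = 8.002 MeV
N-14: Σm = 7(1.0072765) + 7(1.00866) = 14.1115555 u; Δm = 0.1123255 u; E_B = 104.63 MeV; E_B/A = 7.474 MeV
W-184 has the higher binding energy per nucleon, so it is the more tightly bound nucleus.

W-184; 8.00 MeV/nucleon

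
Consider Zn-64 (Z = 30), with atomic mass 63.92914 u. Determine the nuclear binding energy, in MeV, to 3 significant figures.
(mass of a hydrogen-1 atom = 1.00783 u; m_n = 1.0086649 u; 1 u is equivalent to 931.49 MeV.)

559 MeV

Total constituent mass: 30 × 1.00783 + 34 × 1.0086649 = 64.5295066 u
Mass defect Δm = 64.5295066 − 63.92914 = 0.6003666 u
Binding energy = Δm·c² = 0.6003666 × 931.49 MeV/u = 559.235 MeV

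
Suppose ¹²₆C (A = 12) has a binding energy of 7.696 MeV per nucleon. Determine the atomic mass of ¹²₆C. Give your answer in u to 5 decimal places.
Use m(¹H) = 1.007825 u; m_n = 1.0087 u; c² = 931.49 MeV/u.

Total binding energy = 12 × 7.696 = 92.352 MeV
Mass defect = 92.352 MeV / (931.49 MeV/u) = 0.0991444 u
Constituent mass = 6(1.007825) + 6(1.0087) = 12.099150 u
Atomic mass = 12.099150 − 0.0991444 = 12.0000056 u ≈ 12.00001 u (to 5 decimal places)

12.00001 u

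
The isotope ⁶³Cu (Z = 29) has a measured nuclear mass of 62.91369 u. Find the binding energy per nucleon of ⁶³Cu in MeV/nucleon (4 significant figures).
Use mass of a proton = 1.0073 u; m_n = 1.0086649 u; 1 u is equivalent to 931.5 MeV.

8.762 MeV/nucleon

Mass of separated nucleons = 29(1.0073) + 34(1.0086649) = 29.2117 + 34.2946066 = 63.5063066 u
Mass defect Δm = 63.5063066 − 62.91369 = 0.5926166 u
E_B = 0.5926166 × 931.5 = 552.022 MeV
Dividing by A = 63 gives 8.762 MeV per nucleon.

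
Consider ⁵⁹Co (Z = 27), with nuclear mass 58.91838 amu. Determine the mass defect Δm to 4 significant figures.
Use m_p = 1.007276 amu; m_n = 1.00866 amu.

The nucleus contains 27 protons and 59 − 27 = 32 neutrons.
Σm = 27·m_p + 32·m_n = 27.196452 + 32.27712 = 59.473572 amu
Δm = 59.473572 − 58.91838 = 0.555192 amu

0.5552 amu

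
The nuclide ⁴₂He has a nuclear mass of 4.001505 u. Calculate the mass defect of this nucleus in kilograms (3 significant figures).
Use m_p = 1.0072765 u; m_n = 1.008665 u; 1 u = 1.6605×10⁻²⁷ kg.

5.04e-29 kg

Z = 2, so N = A − Z = 4 − 2 = 2.
Total constituent mass: 2 × 1.0072765 + 2 × 1.008665 = 4.0318830 u
Mass defect Δm = 4.0318830 − 4.001505 = 0.0303780 u
In SI units: 0.0303780 u × 1.6605×10⁻²⁷ kg/u = 5.0443e-29 kg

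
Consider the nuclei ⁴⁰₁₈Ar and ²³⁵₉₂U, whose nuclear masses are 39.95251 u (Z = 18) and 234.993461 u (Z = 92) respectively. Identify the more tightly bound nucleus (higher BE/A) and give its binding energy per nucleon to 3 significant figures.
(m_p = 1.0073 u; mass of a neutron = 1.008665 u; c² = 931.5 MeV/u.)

⁴⁰₁₈Ar: Σm = 18(1.0073) + 22(1.008665) = 40.322030 u; Δm = 0.369520 u; E_B = 344.21 MeV; E_B/A = 8.605 MeV
²³⁵₉₂U: Σm = 92(1.0073) + 143(1.008665) = 236.910695 u; Δm = 1.917234 u; E_B = 1785.9 MeV; E_B/A = 7.600 MeV
⁴⁰₁₈Ar has the higher binding energy per nucleon, so it is the more tightly bound nucleus.

⁴⁰₁₈Ar; 8.61 MeV/nucleon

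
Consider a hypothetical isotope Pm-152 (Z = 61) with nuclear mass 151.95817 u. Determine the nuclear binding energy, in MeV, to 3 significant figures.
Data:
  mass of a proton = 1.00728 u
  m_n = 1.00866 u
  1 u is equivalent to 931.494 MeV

The nucleus contains 61 protons and 152 − 61 = 91 neutrons.
Σm = 61·m_p + 91·m_n = 61.44408 + 91.78806 = 153.23214 u
The mass defect is 153.23214 − 151.95817 = 1.27397 u.
Converting to energy: 1.27397 u × 931.494 MeV/u = 1186.70 MeV

1190 MeV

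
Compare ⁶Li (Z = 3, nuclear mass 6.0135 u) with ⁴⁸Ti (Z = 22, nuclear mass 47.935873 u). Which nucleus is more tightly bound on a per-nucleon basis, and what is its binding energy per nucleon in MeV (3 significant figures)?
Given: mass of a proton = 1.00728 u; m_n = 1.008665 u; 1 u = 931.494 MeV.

⁶Li: Σm = 3(1.00728) + 3(1.008665) = 6.047835 u; Δm = 0.034335 u; E_B = 31.9828 MeV; E_B/A = 5.330 MeV
⁴⁸Ti: Σm = 22(1.00728) + 26(1.008665) = 48.385450 u; Δm = 0.449577 u; E_B = 418.778 MeV; E_B/A = 8.7245 MeV
⁴⁸Ti has the higher binding energy per nucleon, so it is the more tightly bound nucleus.

⁴⁸Ti; 8.72 MeV/nucleon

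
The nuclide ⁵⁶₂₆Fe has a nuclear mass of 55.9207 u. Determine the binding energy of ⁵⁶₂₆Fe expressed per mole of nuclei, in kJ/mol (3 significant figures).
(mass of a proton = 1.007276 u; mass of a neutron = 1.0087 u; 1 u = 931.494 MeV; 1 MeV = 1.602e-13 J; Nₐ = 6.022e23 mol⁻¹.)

4.76e+10 kJ/mol

Σm = 26·m_p + 30·m_n = 26.189176 + 30.2610 = 56.450176 u
Mass defect Δm = 56.450176 − 55.9207 = 0.529476 u
E_B = 0.529476 × 931.494 = 493.204 MeV
Per nucleus in joules: 493.204 MeV × 1.602e-13 J/MeV = 7.9011e-11 J
Per mole: 7.9011e-11 J × 6.022e23 mol⁻¹ = 4.7580e+13 J/mol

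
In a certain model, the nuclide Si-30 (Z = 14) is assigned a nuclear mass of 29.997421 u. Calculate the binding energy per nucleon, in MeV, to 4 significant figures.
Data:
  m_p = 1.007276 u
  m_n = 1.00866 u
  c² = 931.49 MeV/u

7.545 MeV/nucleon

Mass of separated nucleons = 14(1.007276) + 16(1.00866) = 14.101864 + 16.13856 = 30.240424 u
Δm = 30.240424 − 29.997421 = 0.243003 u
Converting to energy: 0.243003 u × 931.49 MeV/u = 226.355 MeV
Per nucleon: 226.355 / 30 = 7.545 MeV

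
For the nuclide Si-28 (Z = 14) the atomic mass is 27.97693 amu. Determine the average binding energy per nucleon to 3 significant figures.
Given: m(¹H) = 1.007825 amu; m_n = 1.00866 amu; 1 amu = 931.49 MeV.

With 14 protons and 14 neutrons (A = 28):
Σm = 14·m(¹H) + 14·m_n = 14.109550 + 14.12124 = 28.230790 amu
The mass defect is 28.230790 − 27.97693 = 0.253860 amu.
E_B = 0.253860 × 931.49 = 236.468 MeV
BE/A = 236.468 MeV / 28 = 8.445 MeV/nucleon

8.45 MeV/nucleon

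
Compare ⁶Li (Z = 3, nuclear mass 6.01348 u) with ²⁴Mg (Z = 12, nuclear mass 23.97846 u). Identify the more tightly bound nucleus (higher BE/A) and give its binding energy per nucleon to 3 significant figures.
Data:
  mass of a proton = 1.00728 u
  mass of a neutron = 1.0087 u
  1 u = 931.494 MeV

²⁴Mg; 8.28 MeV/nucleon

⁶Li: Σm = 3(1.00728) + 3(1.0087) = 6.04794 u; Δm = 0.03446 u; E_B = 32.099 MeV; E_B/A = 5.350 MeV
²⁴Mg: Σm = 12(1.00728) + 12(1.0087) = 24.19176 u; Δm = 0.21330 u; E_B = 198.69 MeV; E_B/A = 8.279 MeV
²⁴Mg has the higher binding energy per nucleon, so it is the more tightly bound nucleus.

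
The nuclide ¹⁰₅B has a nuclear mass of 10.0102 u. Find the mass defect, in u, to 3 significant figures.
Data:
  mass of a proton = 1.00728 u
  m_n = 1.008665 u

Z = 5, so N = A − Z = 10 − 5 = 5.
Σm = 5·m_p + 5·m_n = 5.03640 + 5.043325 = 10.079725 u
Mass defect Δm = 10.079725 − 10.0102 = 0.069525 u

0.0695 u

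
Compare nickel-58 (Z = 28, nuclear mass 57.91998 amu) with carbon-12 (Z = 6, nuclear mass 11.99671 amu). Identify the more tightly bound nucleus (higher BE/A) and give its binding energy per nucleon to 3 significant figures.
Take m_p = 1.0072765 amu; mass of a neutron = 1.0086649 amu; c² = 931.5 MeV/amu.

nickel-58: Σm = 28(1.0072765) + 30(1.0086649) = 58.4636890 amu; Δm = 0.5437090 amu; E_B = 506.46 MeV; E_B/A = 8.732 MeV
carbon-12: Σm = 6(1.0072765) + 6(1.0086649) = 12.0956484 amu; Δm = 0.0989384 amu; E_B = 92.161 MeV; E_B/A = 7.680 MeV
nickel-58 has the higher binding energy per nucleon, so it is the more tightly bound nucleus.

nickel-58; 8.73 MeV/nucleon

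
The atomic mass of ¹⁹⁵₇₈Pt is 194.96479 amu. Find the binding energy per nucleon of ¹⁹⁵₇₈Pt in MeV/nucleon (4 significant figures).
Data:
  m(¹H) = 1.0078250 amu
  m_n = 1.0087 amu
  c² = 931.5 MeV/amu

Z = 78, so N = A − Z = 195 − 78 = 117.
Total constituent mass: 78 × 1.0078250 + 117 × 1.0087 = 196.6282500 amu
The mass defect is 196.6282500 − 194.96479 = 1.6634600 amu.
Converting to energy: 1.6634600 amu × 931.5 MeV/amu = 1549.51 MeV
BE/A = 1549.51 MeV / 195 = 7.946 MeV/nucleon

7.946 MeV/nucleon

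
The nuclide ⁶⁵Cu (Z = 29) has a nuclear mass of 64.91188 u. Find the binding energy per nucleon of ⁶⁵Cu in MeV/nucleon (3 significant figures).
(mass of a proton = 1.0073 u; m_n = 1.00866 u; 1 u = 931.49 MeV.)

Σm = 29·m_p + 36·m_n = 29.2117 + 36.31176 = 65.52346 u
Mass defect Δm = 65.52346 − 64.91188 = 0.61158 u
E_B = 0.61158 × 931.49 = 569.681 MeV
Per nucleon: 569.681 / 65 = 8.764 MeV

8.76 MeV/nucleon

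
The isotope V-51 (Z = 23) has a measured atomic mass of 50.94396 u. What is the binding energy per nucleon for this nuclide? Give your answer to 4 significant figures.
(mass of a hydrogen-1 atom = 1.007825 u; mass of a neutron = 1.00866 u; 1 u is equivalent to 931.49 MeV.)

8.739 MeV/nucleon

Σm = 23·m(¹H) + 28·m_n = 23.179975 + 28.24248 = 51.422455 u
The mass defect is 51.422455 − 50.94396 = 0.478495 u.
Binding energy = Δm·c² = 0.478495 × 931.49 MeV/u = 445.713 MeV
Dividing by A = 51 gives 8.739 MeV per nucleon.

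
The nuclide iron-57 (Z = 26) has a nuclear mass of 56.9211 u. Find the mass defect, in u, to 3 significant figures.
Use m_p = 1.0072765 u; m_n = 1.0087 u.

0.538 u

With 26 protons and 31 neutrons (A = 57):
Mass of separated nucleons = 26(1.0072765) + 31(1.0087) = 26.1891890 + 31.2697 = 57.4588890 u
Δm = 57.4588890 − 56.9211 = 0.5377890 u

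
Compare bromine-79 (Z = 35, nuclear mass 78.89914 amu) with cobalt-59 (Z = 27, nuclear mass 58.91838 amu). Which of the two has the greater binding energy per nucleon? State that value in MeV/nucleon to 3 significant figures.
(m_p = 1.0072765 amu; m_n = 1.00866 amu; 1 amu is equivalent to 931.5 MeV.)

bromine-79: Σm = 35(1.0072765) + 44(1.00866) = 79.6357175 amu; Δm = 0.7365775 amu; E_B = 686.12 MeV; E_B/A = 8.685 MeV
cobalt-59: Σm = 27(1.0072765) + 32(1.00866) = 59.4735855 amu; Δm = 0.5552055 amu; E_B = 517.17 MeV; E_B/A = 8.766 MeV
cobalt-59 has the higher binding energy per nucleon, so it is the more tightly bound nucleus.

cobalt-59; 8.77 MeV/nucleon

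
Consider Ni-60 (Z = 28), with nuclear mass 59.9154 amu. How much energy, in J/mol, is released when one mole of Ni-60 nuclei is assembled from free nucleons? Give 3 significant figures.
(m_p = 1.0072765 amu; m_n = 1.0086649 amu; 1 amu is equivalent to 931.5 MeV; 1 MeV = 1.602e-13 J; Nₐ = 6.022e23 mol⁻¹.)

Total constituent mass: 28 × 1.0072765 + 32 × 1.0086649 = 60.4810188 amu
The mass defect is 60.4810188 − 59.9154 = 0.5656188 amu.
E_B = 0.5656188 × 931.5 = 526.874 MeV
Per nucleus in joules: 526.874 MeV × 1.602e-13 J/MeV = 8.4405e-11 J
Per mole: 8.4405e-11 J × 6.022e23 mol⁻¹ = 5.0829e+13 J/mol

5.08e+13 J/mol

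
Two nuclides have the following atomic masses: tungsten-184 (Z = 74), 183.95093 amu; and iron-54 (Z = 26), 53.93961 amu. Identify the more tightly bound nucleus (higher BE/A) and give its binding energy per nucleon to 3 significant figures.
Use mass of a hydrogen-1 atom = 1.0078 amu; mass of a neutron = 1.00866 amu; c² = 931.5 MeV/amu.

tungsten-184: Σm = 74(1.0078) + 110(1.00866) = 185.52980 amu; Δm = 1.57887 amu; E_B = 1470.7 MeV; E_B/A = 7.993 MeV
iron-54: Σm = 26(1.0078) + 28(1.00866) = 54.44528 amu; Δm = 0.50567 amu; E_B = 471.03 MeV; E_B/A = 8.723 MeV
iron-54 has the higher binding energy per nucleon, so it is the more tightly bound nucleus.

iron-54; 8.72 MeV/nucleon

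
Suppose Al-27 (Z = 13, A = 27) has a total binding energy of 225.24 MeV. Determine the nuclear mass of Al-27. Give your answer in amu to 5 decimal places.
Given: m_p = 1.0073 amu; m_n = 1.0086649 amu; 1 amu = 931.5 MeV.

26.97441 amu

Mass defect = 225.24 MeV / (931.5 MeV/amu) = 0.2418035 amu
Constituent mass = 13(1.0073) + 14(1.0086649) = 27.2162086 amu
Nuclear mass = 27.2162086 − 0.2418035 = 26.9744051 amu ≈ 26.97441 amu (to 5 decimal places)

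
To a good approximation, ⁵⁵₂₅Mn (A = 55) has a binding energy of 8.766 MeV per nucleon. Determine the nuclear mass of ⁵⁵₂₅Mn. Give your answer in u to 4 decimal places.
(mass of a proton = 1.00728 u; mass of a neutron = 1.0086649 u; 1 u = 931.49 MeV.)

Total binding energy = 55 × 8.766 = 482.130 MeV
Mass defect = 482.130 MeV / (931.49 MeV/u) = 0.517590 u
Constituent mass = 25(1.00728) + 30(1.0086649) = 55.4419470 u
Nuclear mass = 55.4419470 − 0.517590 = 54.9243570 u ≈ 54.9244 u (to 4 decimal places)

54.9244 u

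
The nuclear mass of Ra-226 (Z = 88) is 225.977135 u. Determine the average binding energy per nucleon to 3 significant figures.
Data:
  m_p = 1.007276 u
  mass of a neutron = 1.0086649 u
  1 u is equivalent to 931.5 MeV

Z = 88, so N = A − Z = 226 − 88 = 138.
Σm = 88·m_p + 138·m_n = 88.640288 + 139.1957562 = 227.8360442 u
Δm = 227.8360442 − 225.977135 = 1.8589092 u
Converting to energy: 1.8589092 u × 931.5 MeV/u = 1731.57 MeV
Dividing by A = 226 gives 7.662 MeV per nucleon.

7.66 MeV/nucleon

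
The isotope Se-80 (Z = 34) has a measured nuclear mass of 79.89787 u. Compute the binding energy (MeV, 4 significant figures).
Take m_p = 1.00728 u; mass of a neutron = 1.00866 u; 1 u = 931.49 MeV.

With 34 protons and 46 neutrons (A = 80):
Mass of separated nucleons = 34(1.00728) + 46(1.00866) = 34.24752 + 46.39836 = 80.64588 u
The mass defect is 80.64588 − 79.89787 = 0.74801 u.
Binding energy = Δm·c² = 0.74801 × 931.49 MeV/u = 696.764 MeV

696.8 MeV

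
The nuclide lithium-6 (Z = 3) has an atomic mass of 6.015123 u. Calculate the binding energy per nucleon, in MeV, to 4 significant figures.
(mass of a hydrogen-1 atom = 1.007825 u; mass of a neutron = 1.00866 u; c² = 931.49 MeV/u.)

Z = 3, so N = A − Z = 6 − 3 = 3.
Total constituent mass: 3 × 1.007825 + 3 × 1.00866 = 6.049455 u
Δm = 6.049455 − 6.015123 = 0.034332 u
Binding energy = Δm·c² = 0.034332 × 931.49 MeV/u = 31.9799 MeV
Per nucleon: 31.9799 / 6 = 5.330 MeV

5.330 MeV/nucleon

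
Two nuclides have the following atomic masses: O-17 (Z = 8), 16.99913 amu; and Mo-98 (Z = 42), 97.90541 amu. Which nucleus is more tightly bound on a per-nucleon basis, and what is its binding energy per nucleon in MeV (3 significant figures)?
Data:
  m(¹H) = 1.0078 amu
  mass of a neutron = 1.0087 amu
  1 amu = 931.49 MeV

Mo-98; 8.64 MeV/nucleon

O-17: Σm = 8(1.0078) + 9(1.0087) = 17.1407 amu; Δm = 0.14157 amu; E_B = 131.87 MeV; E_B/A = 7.757 MeV
Mo-98: Σm = 42(1.0078) + 56(1.0087) = 98.8148 amu; Δm = 0.90939 amu; E_B = 847.09 MeV; E_B/A = 8.644 MeV
Mo-98 has the higher binding energy per nucleon, so it is the more tightly bound nucleus.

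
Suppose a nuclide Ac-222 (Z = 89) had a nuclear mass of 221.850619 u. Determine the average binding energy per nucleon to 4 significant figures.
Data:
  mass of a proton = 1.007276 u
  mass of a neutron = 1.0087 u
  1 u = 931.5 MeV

Mass of separated nucleons = 89(1.007276) + 133(1.0087) = 89.647564 + 134.1571 = 223.804664 u
Mass defect Δm = 223.804664 − 221.850619 = 1.954045 u
Converting to energy: 1.954045 u × 931.5 MeV/u = 1820.19 MeV
Per nucleon: 1820.19 / 222 = 8.199 MeV

8.199 MeV/nucleon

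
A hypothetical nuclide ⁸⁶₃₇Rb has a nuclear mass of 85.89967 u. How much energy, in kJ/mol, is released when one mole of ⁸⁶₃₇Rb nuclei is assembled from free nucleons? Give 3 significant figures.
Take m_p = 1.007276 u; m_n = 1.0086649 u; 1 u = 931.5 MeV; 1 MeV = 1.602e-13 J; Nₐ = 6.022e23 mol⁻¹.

7.14e+10 kJ/mol

The nucleus contains 37 protons and 86 − 37 = 49 neutrons.
Total constituent mass: 37 × 1.007276 + 49 × 1.0086649 = 86.6937921 u
Δm = 86.6937921 − 85.89967 = 0.7941221 u
E_B = 0.7941221 × 931.5 = 739.725 MeV
Per nucleus in joules: 739.725 MeV × 1.602e-13 J/MeV = 1.1850e-10 J
Per mole: 1.1850e-10 J × 6.022e23 mol⁻¹ = 7.1361e+13 J/mol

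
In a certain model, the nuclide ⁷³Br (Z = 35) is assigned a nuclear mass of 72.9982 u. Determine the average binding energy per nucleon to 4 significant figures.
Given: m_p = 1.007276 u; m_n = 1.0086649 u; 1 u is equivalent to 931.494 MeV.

7.474 MeV/nucleon

Σm = 35·m_p + 38·m_n = 35.254660 + 38.3292662 = 73.5839262 u
Mass defect Δm = 73.5839262 − 72.9982 = 0.5857262 u
E_B = 0.5857262 × 931.494 = 545.600 MeV
Dividing by A = 73 gives 7.474 MeV per nucleon.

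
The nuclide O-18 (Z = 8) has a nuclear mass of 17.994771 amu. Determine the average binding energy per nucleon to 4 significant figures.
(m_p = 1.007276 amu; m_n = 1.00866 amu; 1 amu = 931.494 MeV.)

Mass of separated nucleons = 8(1.007276) + 10(1.00866) = 8.058208 + 10.08660 = 18.144808 amu
Mass defect Δm = 18.144808 − 17.994771 = 0.150037 amu
Binding energy = Δm·c² = 0.150037 × 931.494 MeV/amu = 139.759 MeV
Per nucleon: 139.759 / 18 = 7.764 MeV

7.764 MeV/nucleon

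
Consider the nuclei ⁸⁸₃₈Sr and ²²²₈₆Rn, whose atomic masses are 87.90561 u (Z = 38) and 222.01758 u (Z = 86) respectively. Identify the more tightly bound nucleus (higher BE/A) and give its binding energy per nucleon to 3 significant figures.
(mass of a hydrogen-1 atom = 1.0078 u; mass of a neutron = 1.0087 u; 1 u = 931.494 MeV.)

⁸⁸₃₈Sr: Σm = 38(1.0078) + 50(1.0087) = 88.7314 u; Δm = 0.82579 u; E_B = 769.22 MeV; E_B/A = 8.741 MeV
²²²₈₆Rn: Σm = 86(1.0078) + 136(1.0087) = 223.8540 u; Δm = 1.83642 u; E_B = 1710.6 MeV; E_B/A = 7.705 MeV
⁸⁸₃₈Sr has the higher binding energy per nucleon, so it is the more tightly bound nucleus.

⁸⁸₃₈Sr; 8.74 MeV/nucleon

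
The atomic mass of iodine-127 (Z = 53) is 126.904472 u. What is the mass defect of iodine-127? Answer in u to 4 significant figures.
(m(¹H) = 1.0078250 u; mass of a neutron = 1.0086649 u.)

1.151 u

The nucleus contains 53 protons and 127 − 53 = 74 neutrons.
Mass of separated nucleons = 53(1.0078250) + 74(1.0086649) = 53.4147250 + 74.6412026 = 128.0559276 u
Mass defect Δm = 128.0559276 − 126.904472 = 1.1514556 u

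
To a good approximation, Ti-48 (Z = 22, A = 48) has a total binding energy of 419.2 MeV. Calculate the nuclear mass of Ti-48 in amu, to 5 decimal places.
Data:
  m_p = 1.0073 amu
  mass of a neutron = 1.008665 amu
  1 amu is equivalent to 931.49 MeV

Mass defect = 419.2 MeV / (931.49 MeV/amu) = 0.4500317 amu
Constituent mass = 22(1.0073) + 26(1.008665) = 48.385890 amu
Nuclear mass = 48.385890 − 0.4500317 = 47.9358583 amu ≈ 47.93586 amu (to 5 decimal places)

47.93586 amu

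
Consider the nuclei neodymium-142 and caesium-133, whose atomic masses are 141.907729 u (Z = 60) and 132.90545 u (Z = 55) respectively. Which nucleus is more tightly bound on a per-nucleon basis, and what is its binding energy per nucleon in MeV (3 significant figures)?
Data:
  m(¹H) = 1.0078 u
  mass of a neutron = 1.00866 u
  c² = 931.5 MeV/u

neodymium-142: Σm = 60(1.0078) + 82(1.00866) = 143.17812 u; Δm = 1.270391 u; E_B = 1183.4 MeV; E_B/A = 8.334 MeV
caesium-133: Σm = 55(1.0078) + 78(1.00866) = 134.10448 u; Δm = 1.19903 u; E_B = 1116.9 MeV; E_B/A = 8.398 MeV
caesium-133 has the higher binding energy per nucleon, so it is the more tightly bound nucleus.

caesium-133; 8.40 MeV/nucleon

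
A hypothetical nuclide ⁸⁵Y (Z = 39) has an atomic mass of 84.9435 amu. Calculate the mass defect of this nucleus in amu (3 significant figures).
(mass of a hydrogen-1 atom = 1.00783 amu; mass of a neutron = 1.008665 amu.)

0.760 amu

With 39 protons and 46 neutrons (A = 85):
Σm = 39·m(¹H) + 46·m_n = 39.30537 + 46.398590 = 85.703960 amu
Δm = 85.703960 − 84.9435 = 0.760460 amu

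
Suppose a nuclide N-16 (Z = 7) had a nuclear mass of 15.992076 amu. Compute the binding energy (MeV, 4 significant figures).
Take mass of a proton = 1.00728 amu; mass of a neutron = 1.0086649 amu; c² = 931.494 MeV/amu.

127.5 MeV

Σm = 7·m_p + 9·m_n = 7.05096 + 9.0779841 = 16.1289441 amu
The mass defect is 16.1289441 − 15.992076 = 0.1368681 amu.
Converting to energy: 0.1368681 amu × 931.494 MeV/amu = 127.492 MeV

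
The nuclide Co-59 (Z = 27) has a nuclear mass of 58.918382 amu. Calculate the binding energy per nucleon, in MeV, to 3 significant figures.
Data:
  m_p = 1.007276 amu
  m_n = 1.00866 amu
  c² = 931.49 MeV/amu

The nucleus contains 27 protons and 59 − 27 = 32 neutrons.
Mass of separated nucleons = 27(1.007276) + 32(1.00866) = 27.196452 + 32.27712 = 59.473572 amu
Δm = 59.473572 − 58.918382 = 0.555190 amu
E_B = 0.555190 × 931.49 = 517.154 MeV
Per nucleon: 517.154 / 59 = 8.765 MeV

8.77 MeV/nucleon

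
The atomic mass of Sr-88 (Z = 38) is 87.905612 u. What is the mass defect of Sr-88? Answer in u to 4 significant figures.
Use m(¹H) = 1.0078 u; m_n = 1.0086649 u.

The nucleus contains 38 protons and 88 − 38 = 50 neutrons.
Σm = 38·m(¹H) + 50·m_n = 38.2964 + 50.4332450 = 88.7296450 u
Mass defect Δm = 88.7296450 − 87.905612 = 0.8240330 u

0.8240 u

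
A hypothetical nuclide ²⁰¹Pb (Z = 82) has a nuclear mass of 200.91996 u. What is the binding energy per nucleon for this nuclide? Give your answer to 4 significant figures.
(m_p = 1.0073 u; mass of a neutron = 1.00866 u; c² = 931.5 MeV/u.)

7.921 MeV/nucleon

Z = 82, so N = A − Z = 201 − 82 = 119.
Σm = 82·m_p + 119·m_n = 82.5986 + 120.03054 = 202.62914 u
Mass defect Δm = 202.62914 − 200.91996 = 1.70918 u
Binding energy = Δm·c² = 1.70918 × 931.5 MeV/u = 1592.10 MeV
Per nucleon: 1592.10 / 201 = 7.921 MeV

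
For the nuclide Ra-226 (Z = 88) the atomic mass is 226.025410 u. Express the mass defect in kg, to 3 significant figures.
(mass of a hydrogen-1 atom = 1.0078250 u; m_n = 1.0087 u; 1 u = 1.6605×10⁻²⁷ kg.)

3.09e-27 kg

Z = 88, so N = A − Z = 226 − 88 = 138.
Total constituent mass: 88 × 1.0078250 + 138 × 1.0087 = 227.8892000 u
Δm = 227.8892000 − 226.025410 = 1.8637900 u
In SI units: 1.8637900 u × 1.6605×10⁻²⁷ kg/u = 3.0948e-27 kg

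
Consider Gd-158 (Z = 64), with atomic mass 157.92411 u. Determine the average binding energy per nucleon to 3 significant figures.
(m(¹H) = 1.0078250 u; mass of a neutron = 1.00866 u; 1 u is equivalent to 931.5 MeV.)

With 64 protons and 94 neutrons (A = 158):
Σm = 64·m(¹H) + 94·m_n = 64.5008000 + 94.81404 = 159.3148400 u
Mass defect Δm = 159.3148400 − 157.92411 = 1.3907300 u
Binding energy = Δm·c² = 1.3907300 × 931.5 MeV/u = 1295.46 MeV
Dividing by A = 158 gives 8.199 MeV per nucleon.

8.20 MeV/nucleon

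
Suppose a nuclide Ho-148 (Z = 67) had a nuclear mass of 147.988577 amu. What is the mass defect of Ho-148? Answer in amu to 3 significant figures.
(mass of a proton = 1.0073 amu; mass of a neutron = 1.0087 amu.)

1.21 amu

With 67 protons and 81 neutrons (A = 148):
Mass of separated nucleons = 67(1.0073) + 81(1.0087) = 67.4891 + 81.7047 = 149.1938 amu
Δm = 149.1938 − 147.988577 = 1.205223 amu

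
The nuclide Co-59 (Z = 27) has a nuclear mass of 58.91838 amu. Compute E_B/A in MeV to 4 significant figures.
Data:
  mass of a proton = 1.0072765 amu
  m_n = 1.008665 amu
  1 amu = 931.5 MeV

8.768 MeV/nucleon

Mass of separated nucleons = 27(1.0072765) + 32(1.008665) = 27.1964655 + 32.277280 = 59.4737455 amu
Mass defect Δm = 59.4737455 − 58.91838 = 0.5553655 amu
Binding energy = Δm·c² = 0.5553655 × 931.5 MeV/amu = 517.323 MeV
Per nucleon: 517.323 / 59 = 8.768 MeV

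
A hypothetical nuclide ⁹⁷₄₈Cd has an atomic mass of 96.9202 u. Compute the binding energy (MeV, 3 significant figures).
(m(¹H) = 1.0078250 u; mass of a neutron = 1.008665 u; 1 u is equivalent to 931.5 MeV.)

Total constituent mass: 48 × 1.0078250 + 49 × 1.008665 = 97.8001850 u
The mass defect is 97.8001850 − 96.9202 = 0.8799850 u.
E_B = 0.8799850 × 931.5 = 819.706 MeV

820 MeV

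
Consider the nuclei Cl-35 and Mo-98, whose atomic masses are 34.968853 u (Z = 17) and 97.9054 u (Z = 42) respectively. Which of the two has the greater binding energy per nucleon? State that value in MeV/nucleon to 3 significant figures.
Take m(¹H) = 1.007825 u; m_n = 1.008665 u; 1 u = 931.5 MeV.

Cl-35: Σm = 17(1.007825) + 18(1.008665) = 35.288995 u; Δm = 0.320142 u; E_B = 298.21 MeV; E_B/A = 8.520 MeV
Mo-98: Σm = 42(1.007825) + 56(1.008665) = 98.813890 u; Δm = 0.908490 u; E_B = 846.26 MeV; E_B/A = 8.635 MeV
Mo-98 has the higher binding energy per nucleon, so it is the more tightly bound nucleus.

Mo-98; 8.64 MeV/nucleon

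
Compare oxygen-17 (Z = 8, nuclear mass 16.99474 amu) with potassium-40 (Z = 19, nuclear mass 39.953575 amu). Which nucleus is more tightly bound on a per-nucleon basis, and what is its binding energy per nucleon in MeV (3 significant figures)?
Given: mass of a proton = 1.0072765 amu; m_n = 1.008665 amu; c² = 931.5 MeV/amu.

potassium-40; 8.54 MeV/nucleon

oxygen-17: Σm = 8(1.0072765) + 9(1.008665) = 17.1361970 amu; Δm = 0.1414570 amu; E_B = 131.77 MeV; E_B/A = 7.751 MeV
potassium-40: Σm = 19(1.0072765) + 21(1.008665) = 40.3202185 amu; Δm = 0.3666435 amu; E_B = 341.53 MeV; E_B/A = 8.538 MeV
potassium-40 has the higher binding energy per nucleon, so it is the more tightly bound nucleus.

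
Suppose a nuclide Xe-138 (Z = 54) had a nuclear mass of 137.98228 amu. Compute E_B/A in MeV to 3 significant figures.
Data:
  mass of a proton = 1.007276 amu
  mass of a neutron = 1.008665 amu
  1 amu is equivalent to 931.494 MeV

With 54 protons and 84 neutrons (A = 138):
Σm = 54·m_p + 84·m_n = 54.392904 + 84.727860 = 139.120764 amu
The mass defect is 139.120764 − 137.98228 = 1.138484 amu.
E_B = 1.138484 × 931.494 = 1060.49 MeV
Per nucleon: 1060.49 / 138 = 7.6847 MeV

7.68 MeV/nucleon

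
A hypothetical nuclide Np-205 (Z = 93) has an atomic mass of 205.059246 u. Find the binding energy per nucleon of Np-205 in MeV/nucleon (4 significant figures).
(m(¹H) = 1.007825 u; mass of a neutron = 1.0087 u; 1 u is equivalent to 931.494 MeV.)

7.465 MeV/nucleon

Z = 93, so N = A − Z = 205 − 93 = 112.
Mass of separated nucleons = 93(1.007825) + 112(1.0087) = 93.727725 + 112.9744 = 206.702125 u
The mass defect is 206.702125 − 205.059246 = 1.642879 u.
Binding energy = Δm·c² = 1.642879 × 931.494 MeV/u = 1530.33 MeV
Dividing by A = 205 gives 7.465 MeV per nucleon.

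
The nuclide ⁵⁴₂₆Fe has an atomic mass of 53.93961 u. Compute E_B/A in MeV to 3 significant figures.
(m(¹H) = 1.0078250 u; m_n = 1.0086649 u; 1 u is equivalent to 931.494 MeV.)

The nucleus contains 26 protons and 54 − 26 = 28 neutrons.
Total constituent mass: 26 × 1.0078250 + 28 × 1.0086649 = 54.4460672 u
Mass defect Δm = 54.4460672 − 53.93961 = 0.5064572 u
Converting to energy: 0.5064572 u × 931.494 MeV/u = 471.762 MeV
Dividing by A = 54 gives 8.736 MeV per nucleon.

8.74 MeV/nucleon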